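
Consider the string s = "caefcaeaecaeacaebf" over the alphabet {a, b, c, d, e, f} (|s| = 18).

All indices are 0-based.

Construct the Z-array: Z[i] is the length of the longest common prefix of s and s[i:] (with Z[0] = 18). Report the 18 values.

[18, 0, 0, 0, 3, 0, 0, 0, 0, 3, 0, 0, 0, 3, 0, 0, 0, 0]

Z[0]=18
i=1: outside box; Z[1]=0
i=2: outside box; Z[2]=0
i=3: outside box; Z[3]=0
i=4: outside box; Z[4]=3 grow→box=[4,7)
i=5: min(r-i=2, Z[1]=0)=0; Z[5]=0
i=6: min(r-i=1, Z[2]=0)=0; Z[6]=0
i=7: outside box; Z[7]=0
i=8: outside box; Z[8]=0
i=9: outside box; Z[9]=3 grow→box=[9,12)
i=10: min(r-i=2, Z[1]=0)=0; Z[10]=0
i=11: min(r-i=1, Z[2]=0)=0; Z[11]=0
i=12: outside box; Z[12]=0
i=13: outside box; Z[13]=3 grow→box=[13,16)
i=14: min(r-i=2, Z[1]=0)=0; Z[14]=0
i=15: min(r-i=1, Z[2]=0)=0; Z[15]=0
i=16: outside box; Z[16]=0
i=17: outside box; Z[17]=0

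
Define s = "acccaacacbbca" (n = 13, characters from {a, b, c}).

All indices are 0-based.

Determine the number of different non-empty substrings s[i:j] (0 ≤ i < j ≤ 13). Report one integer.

76

sorted suffixes:
  #0 SA[0]=12  'a'
  #1 SA[1]=4  'aacacbbca'
  #2 SA[2]=5  'acacbbca'
  #3 SA[3]=7  'acbbca'
  #4 SA[4]=0  'acccaacacbbca'
  #5 SA[5]=9  'bbca'
  #6 SA[6]=10  'bca'
  #7 SA[7]=11  'ca'
  #8 SA[8]=3  'caacacbbca'
  #9 SA[9]=6  'cacbbca'
  #10 SA[10]=8  'cbbca'
  #11 SA[11]=2  'ccaacacbbca'
  #12 SA[12]=1  'cccaacacbbca'

SA = [12, 4, 5, 7, 0, 9, 10, 11, 3, 6, 8, 2, 1]
[i] adj suffixes → lcp
  [1] 12/4 → 1 ('a')
  [2] 4/5 → 1 ('a')
  [3] 5/7 → 2 ('ac')
  [4] 7/0 → 2 ('ac')
  [5] 0/9 → 0 ('')
  [6] 9/10 → 1 ('b')
  [7] 10/11 → 0 ('')
  [8] 11/3 → 2 ('ca')
  [9] 3/6 → 2 ('ca')
  [10] 6/8 → 1 ('c')
  [11] 8/2 → 1 ('c')
  [12] 2/1 → 2 ('cc')

n(n+1)/2 = 13·14/2 = 91
Σ LCP = 0 + 1 + 1 + 2 + 2 + 0 + 1 + 0 + 2 + 2 + 1 + 1 + 2 = 15
distinct = 91 − 15 = 76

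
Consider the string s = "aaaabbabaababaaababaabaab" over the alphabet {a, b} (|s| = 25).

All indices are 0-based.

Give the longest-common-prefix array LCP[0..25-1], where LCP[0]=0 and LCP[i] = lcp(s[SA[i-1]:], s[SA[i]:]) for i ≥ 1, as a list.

rank | idx | suffix
   0 |   0 | aaaabbabaababaaababaabaab
   1 |  13 | aaababaabaab
   2 |   1 | aaabbabaababaaababaabaab
   3 |  22 | aab
   4 |  19 | aabaab
   5 |   8 | aababaaababaabaab
   6 |  14 | aababaabaab
   7 |   2 | aabbabaababaaababaabaab
   8 |  23 | ab
   9 |  11 | abaaababaabaab
  10 |  20 | abaab
  11 |  17 | abaabaab
  12 |   6 | abaababaaababaabaab
  13 |   9 | ababaaababaabaab
  14 |  15 | ababaabaab
  15 |   3 | abbabaababaaababaabaab
  16 |  24 | b
  17 |  12 | baaababaabaab
  18 |  21 | baab
  19 |  18 | baabaab
  20 |   7 | baababaaababaabaab
  21 |  10 | babaaababaabaab
  22 |  16 | babaabaab
  23 |   5 | babaababaaababaabaab
  24 |   4 | bbabaababaaababaabaab

SA = [0, 13, 1, 22, 19, 8, 14, 2, 23, 11, 20, 17, 6, 9, 15, 3, 24, 12, 21, 18, 7, 10, 16, 5, 4]
rank  pair      lcp
   1  s[0:],s[13:]  3  'aaa'
   2  s[13:],s[1:]  4  'aaab'
   3  s[1:],s[22:]  2  'aa'
   4  s[22:],s[19:]  3  'aab'
   5  s[19:],s[8:]  4  'aaba'
   6  s[8:],s[14:]  7  'aababaa'
   7  s[14:],s[2:]  3  'aab'
   8  s[2:],s[23:]  1  'a'
   9  s[23:],s[11:]  2  'ab'
  10  s[11:],s[20:]  4  'abaa'
  11  s[20:],s[17:]  5  'abaab'
  12  s[17:],s[6:]  6  'abaaba'
  13  s[6:],s[9:]  3  'aba'
  14  s[9:],s[15:]  6  'ababaa'
  15  s[15:],s[3:]  2  'ab'
  16  s[3:],s[24:]  0  ''
  17  s[24:],s[12:]  1  'b'
  18  s[12:],s[21:]  3  'baa'
  19  s[21:],s[18:]  4  'baab'
  20  s[18:],s[7:]  5  'baaba'
  21  s[7:],s[10:]  2  'ba'
  22  s[10:],s[16:]  5  'babaa'
  23  s[16:],s[5:]  7  'babaaba'
  24  s[5:],s[4:]  1  'b'

[0, 3, 4, 2, 3, 4, 7, 3, 1, 2, 4, 5, 6, 3, 6, 2, 0, 1, 3, 4, 5, 2, 5, 7, 1]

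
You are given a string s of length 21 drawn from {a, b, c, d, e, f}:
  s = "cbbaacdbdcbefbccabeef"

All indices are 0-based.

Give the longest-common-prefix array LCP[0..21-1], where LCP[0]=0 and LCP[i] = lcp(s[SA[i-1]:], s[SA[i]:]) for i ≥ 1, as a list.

sorted suffixes:
  #0 SA[0]=3  'aacdbdcbefbccabeef'
  #1 SA[1]=16  'abeef'
  #2 SA[2]=4  'acdbdcbefbccabeef'
  #3 SA[3]=2  'baacdbdcbefbccabeef'
  #4 SA[4]=1  'bbaacdbdcbefbccabeef'
  #5 SA[5]=13  'bccabeef'
  #6 SA[6]=7  'bdcbefbccabeef'
  #7 SA[7]=17  'beef'
  #8 SA[8]=10  'befbccabeef'
  #9 SA[9]=15  'cabeef'
  #10 SA[10]=0  'cbbaacdbdcbefbccabeef'
  #11 SA[11]=9  'cbefbccabeef'
  #12 SA[12]=14  'ccabeef'
  #13 SA[13]=5  'cdbdcbefbccabeef'
  #14 SA[14]=6  'dbdcbefbccabeef'
  #15 SA[15]=8  'dcbefbccabeef'
  #16 SA[16]=18  'eef'
  #17 SA[17]=19  'ef'
  #18 SA[18]=11  'efbccabeef'
  #19 SA[19]=20  'f'
  #20 SA[20]=12  'fbccabeef'

SA = [3, 16, 4, 2, 1, 13, 7, 17, 10, 15, 0, 9, 14, 5, 6, 8, 18, 19, 11, 20, 12]
i: (SA[i-1],SA[i]) lcp shared
  1: (3,16) 1 'a'
  2: (16,4) 1 'a'
  3: (4,2) 0 ''
  4: (2,1) 1 'b'
  5: (1,13) 1 'b'
  6: (13,7) 1 'b'
  7: (7,17) 1 'b'
  8: (17,10) 2 'be'
  9: (10,15) 0 ''
  10: (15,0) 1 'c'
  11: (0,9) 2 'cb'
  12: (9,14) 1 'c'
  13: (14,5) 1 'c'
  14: (5,6) 0 ''
  15: (6,8) 1 'd'
  16: (8,18) 0 ''
  17: (18,19) 1 'e'
  18: (19,11) 2 'ef'
  19: (11,20) 0 ''
  20: (20,12) 1 'f'

[0, 1, 1, 0, 1, 1, 1, 1, 2, 0, 1, 2, 1, 1, 0, 1, 0, 1, 2, 0, 1]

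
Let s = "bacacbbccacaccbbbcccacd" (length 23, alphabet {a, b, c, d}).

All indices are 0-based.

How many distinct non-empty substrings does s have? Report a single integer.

232

sorted suffixes:
  #0 SA[0]=1  'acacbbccacaccbbbcccacd'
  #1 SA[1]=9  'acaccbbbcccacd'
  #2 SA[2]=3  'acbbccacaccbbbcccacd'
  #3 SA[3]=11  'accbbbcccacd'
  #4 SA[4]=20  'acd'
  #5 SA[5]=0  'bacacbbccacaccbbbcccacd'
  #6 SA[6]=14  'bbbcccacd'
  #7 SA[7]=5  'bbccacaccbbbcccacd'
  #8 SA[8]=15  'bbcccacd'
  #9 SA[9]=6  'bccacaccbbbcccacd'
  #10 SA[10]=16  'bcccacd'
  #11 SA[11]=8  'cacaccbbbcccacd'
  #12 SA[12]=2  'cacbbccacaccbbbcccacd'
  #13 SA[13]=10  'caccbbbcccacd'
  #14 SA[14]=19  'cacd'
  #15 SA[15]=13  'cbbbcccacd'
  #16 SA[16]=4  'cbbccacaccbbbcccacd'
  #17 SA[17]=7  'ccacaccbbbcccacd'
  #18 SA[18]=18  'ccacd'
  #19 SA[19]=12  'ccbbbcccacd'
  #20 SA[20]=17  'cccacd'
  #21 SA[21]=21  'cd'
  #22 SA[22]=22  'd'

SA = [1, 9, 3, 11, 20, 0, 14, 5, 15, 6, 16, 8, 2, 10, 19, 13, 4, 7, 18, 12, 17, 21, 22]
i: (SA[i-1],SA[i]) lcp shared
  1: (1,9) 4 'acac'
  2: (9,3) 2 'ac'
  3: (3,11) 2 'ac'
  4: (11,20) 2 'ac'
  5: (20,0) 0 ''
  6: (0,14) 1 'b'
  7: (14,5) 2 'bb'
  8: (5,15) 4 'bbcc'
  9: (15,6) 1 'b'
  10: (6,16) 3 'bcc'
  11: (16,8) 0 ''
  12: (8,2) 3 'cac'
  13: (2,10) 3 'cac'
  14: (10,19) 3 'cac'
  15: (19,13) 1 'c'
  16: (13,4) 3 'cbb'
  17: (4,7) 1 'c'
  18: (7,18) 4 'ccac'
  19: (18,12) 2 'cc'
  20: (12,17) 2 'cc'
  21: (17,21) 1 'c'
  22: (21,22) 0 ''

n(n+1)/2 = 23·24/2 = 276
Σ LCP = 0 + 4 + 2 + 2 + 2 + 0 + 1 + 2 + 4 + 1 + 3 + 0 + 3 + 3 + 3 + 1 + 3 + 1 + 4 + 2 + 2 + 1 + 0 = 44
distinct = 276 − 44 = 232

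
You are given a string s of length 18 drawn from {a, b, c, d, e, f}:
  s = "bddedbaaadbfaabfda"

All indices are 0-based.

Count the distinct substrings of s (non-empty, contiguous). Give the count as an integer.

sorted suffixes:
  #0 SA[0]=17  'a'
  #1 SA[1]=6  'aaadbfaabfda'
  #2 SA[2]=12  'aabfda'
  #3 SA[3]=7  'aadbfaabfda'
  #4 SA[4]=13  'abfda'
  #5 SA[5]=8  'adbfaabfda'
  #6 SA[6]=5  'baaadbfaabfda'
  #7 SA[7]=0  'bddedbaaadbfaabfda'
  #8 SA[8]=10  'bfaabfda'
  #9 SA[9]=14  'bfda'
  #10 SA[10]=16  'da'
  #11 SA[11]=4  'dbaaadbfaabfda'
  #12 SA[12]=9  'dbfaabfda'
  #13 SA[13]=1  'ddedbaaadbfaabfda'
  #14 SA[14]=2  'dedbaaadbfaabfda'
  #15 SA[15]=3  'edbaaadbfaabfda'
  #16 SA[16]=11  'faabfda'
  #17 SA[17]=15  'fda'

SA = [17, 6, 12, 7, 13, 8, 5, 0, 10, 14, 16, 4, 9, 1, 2, 3, 11, 15]
i: (SA[i-1],SA[i]) lcp shared
  1: (17,6) 1 'a'
  2: (6,12) 2 'aa'
  3: (12,7) 2 'aa'
  4: (7,13) 1 'a'
  5: (13,8) 1 'a'
  6: (8,5) 0 ''
  7: (5,0) 1 'b'
  8: (0,10) 1 'b'
  9: (10,14) 2 'bf'
  10: (14,16) 0 ''
  11: (16,4) 1 'd'
  12: (4,9) 2 'db'
  13: (9,1) 1 'd'
  14: (1,2) 1 'd'
  15: (2,3) 0 ''
  16: (3,11) 0 ''
  17: (11,15) 1 'f'

n(n+1)/2 = 18·19/2 = 171
Σ LCP = 0 + 1 + 2 + 2 + 1 + 1 + 0 + 1 + 1 + 2 + 0 + 1 + 2 + 1 + 1 + 0 + 0 + 1 = 17
distinct = 171 − 17 = 154

154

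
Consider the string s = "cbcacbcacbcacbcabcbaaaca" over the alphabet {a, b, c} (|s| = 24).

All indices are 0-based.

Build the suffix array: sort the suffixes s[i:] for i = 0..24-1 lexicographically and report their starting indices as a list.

[23, 19, 20, 15, 21, 11, 7, 3, 18, 13, 9, 5, 1, 16, 22, 14, 10, 6, 2, 17, 12, 8, 4, 0]

rank→(start, suffix):
  0 → (23, 'a')
  1 → (19, 'aaaca')
  2 → (20, 'aaca')
  3 → (15, 'abcbaaaca')
  4 → (21, 'aca')
  5 → (11, 'acbcabcbaaaca')
  6 → (7, 'acbcacbcabcbaaaca')
  7 → (3, 'acbcacbcacbcabcbaaaca')
  8 → (18, 'baaaca')
  9 → (13, 'bcabcbaaaca')
  10 → (9, 'bcacbcabcbaaaca')
  11 → (5, 'bcacbcacbcabcbaaaca')
  12 → (1, 'bcacbcacbcacbcabcbaaaca')
  13 → (16, 'bcbaaaca')
  14 → (22, 'ca')
  15 → (14, 'cabcbaaaca')
  16 → (10, 'cacbcabcbaaaca')
  17 → (6, 'cacbcacbcabcbaaaca')
  18 → (2, 'cacbcacbcacbcabcbaaaca')
  19 → (17, 'cbaaaca')
  20 → (12, 'cbcabcbaaaca')
  21 → (8, 'cbcacbcabcbaaaca')
  22 → (4, 'cbcacbcacbcabcbaaaca')
  23 → (0, 'cbcacbcacbcacbcabcbaaaca')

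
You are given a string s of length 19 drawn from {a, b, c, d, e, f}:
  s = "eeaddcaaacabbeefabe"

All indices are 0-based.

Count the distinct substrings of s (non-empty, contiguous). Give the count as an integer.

rank→(start, suffix):
  0 → (6, 'aaacabbeefabe')
  1 → (7, 'aacabbeefabe')
  2 → (10, 'abbeefabe')
  3 → (16, 'abe')
  4 → (8, 'acabbeefabe')
  5 → (2, 'addcaaacabbeefabe')
  6 → (11, 'bbeefabe')
  7 → (17, 'be')
  8 → (12, 'beefabe')
  9 → (5, 'caaacabbeefabe')
  10 → (9, 'cabbeefabe')
  11 → (4, 'dcaaacabbeefabe')
  12 → (3, 'ddcaaacabbeefabe')
  13 → (18, 'e')
  14 → (1, 'eaddcaaacabbeefabe')
  15 → (0, 'eeaddcaaacabbeefabe')
  16 → (13, 'eefabe')
  17 → (14, 'efabe')
  18 → (15, 'fabe')

SA = [6, 7, 10, 16, 8, 2, 11, 17, 12, 5, 9, 4, 3, 18, 1, 0, 13, 14, 15]
i: (SA[i-1],SA[i]) lcp shared
  1: (6,7) 2 'aa'
  2: (7,10) 1 'a'
  3: (10,16) 2 'ab'
  4: (16,8) 1 'a'
  5: (8,2) 1 'a'
  6: (2,11) 0 ''
  7: (11,17) 1 'b'
  8: (17,12) 2 'be'
  9: (12,5) 0 ''
  10: (5,9) 2 'ca'
  11: (9,4) 0 ''
  12: (4,3) 1 'd'
  13: (3,18) 0 ''
  14: (18,1) 1 'e'
  15: (1,0) 1 'e'
  16: (0,13) 2 'ee'
  17: (13,14) 1 'e'
  18: (14,15) 0 ''

n(n+1)/2 = 19·20/2 = 190
Σ LCP = 0 + 2 + 1 + 2 + 1 + 1 + 0 + 1 + 2 + 0 + 2 + 0 + 1 + 0 + 1 + 1 + 2 + 1 + 0 = 18
distinct = 190 − 18 = 172

172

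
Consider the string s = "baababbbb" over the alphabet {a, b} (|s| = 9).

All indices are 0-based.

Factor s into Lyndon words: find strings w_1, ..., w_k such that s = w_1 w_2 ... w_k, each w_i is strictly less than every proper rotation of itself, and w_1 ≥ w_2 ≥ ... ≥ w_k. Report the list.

["b", "aababbbb"]

emit factor 1: 'b' (i=0, period=1)
emit factor 2: 'aababbbb' (i=1, period=8)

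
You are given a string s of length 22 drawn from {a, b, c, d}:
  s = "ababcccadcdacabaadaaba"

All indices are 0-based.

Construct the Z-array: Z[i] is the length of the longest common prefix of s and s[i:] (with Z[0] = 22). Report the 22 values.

Z[0]=22
i=1: fresh scan; Z[1]=0
i=2: fresh scan; Z[2]=2 extend→box=[2,4)
i=3: min(r-i=1, Z[1]=0)=0; Z[3]=0
i=4: fresh scan; Z[4]=0
i=5: fresh scan; Z[5]=0
i=6: fresh scan; Z[6]=0
i=7: fresh scan; Z[7]=1 extend→box=[7,8)
i=8: fresh scan; Z[8]=0
i=9: fresh scan; Z[9]=0
i=10: fresh scan; Z[10]=0
i=11: fresh scan; Z[11]=1 extend→box=[11,12)
i=12: fresh scan; Z[12]=0
i=13: fresh scan; Z[13]=3 extend→box=[13,16)
i=14: min(r-i=2, Z[1]=0)=0; Z[14]=0
i=15: min(r-i=1, Z[2]=2)=1; Z[15]=1
i=16: fresh scan; Z[16]=1 extend→box=[16,17)
i=17: fresh scan; Z[17]=0
i=18: fresh scan; Z[18]=1 extend→box=[18,19)
i=19: fresh scan; Z[19]=3 extend→box=[19,22)
i=20: min(r-i=2, Z[1]=0)=0; Z[20]=0
i=21: min(r-i=1, Z[2]=2)=1; Z[21]=1

[22, 0, 2, 0, 0, 0, 0, 1, 0, 0, 0, 1, 0, 3, 0, 1, 1, 0, 1, 3, 0, 1]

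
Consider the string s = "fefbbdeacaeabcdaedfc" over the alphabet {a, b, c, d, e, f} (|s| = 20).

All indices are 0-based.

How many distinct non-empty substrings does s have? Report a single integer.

194

rank→(start, suffix):
  0 → (11, 'abcdaedfc')
  1 → (7, 'acaeabcdaedfc')
  2 → (9, 'aeabcdaedfc')
  3 → (15, 'aedfc')
  4 → (3, 'bbdeacaeabcdaedfc')
  5 → (12, 'bcdaedfc')
  6 → (4, 'bdeacaeabcdaedfc')
  7 → (19, 'c')
  8 → (8, 'caeabcdaedfc')
  9 → (13, 'cdaedfc')
  10 → (14, 'daedfc')
  11 → (5, 'deacaeabcdaedfc')
  12 → (17, 'dfc')
  13 → (10, 'eabcdaedfc')
  14 → (6, 'eacaeabcdaedfc')
  15 → (16, 'edfc')
  16 → (1, 'efbbdeacaeabcdaedfc')
  17 → (2, 'fbbdeacaeabcdaedfc')
  18 → (18, 'fc')
  19 → (0, 'fefbbdeacaeabcdaedfc')

SA = [11, 7, 9, 15, 3, 12, 4, 19, 8, 13, 14, 5, 17, 10, 6, 16, 1, 2, 18, 0]
i: (SA[i-1],SA[i]) lcp shared
  1: (11,7) 1 'a'
  2: (7,9) 1 'a'
  3: (9,15) 2 'ae'
  4: (15,3) 0 ''
  5: (3,12) 1 'b'
  6: (12,4) 1 'b'
  7: (4,19) 0 ''
  8: (19,8) 1 'c'
  9: (8,13) 1 'c'
  10: (13,14) 0 ''
  11: (14,5) 1 'd'
  12: (5,17) 1 'd'
  13: (17,10) 0 ''
  14: (10,6) 2 'ea'
  15: (6,16) 1 'e'
  16: (16,1) 1 'e'
  17: (1,2) 0 ''
  18: (2,18) 1 'f'
  19: (18,0) 1 'f'

n(n+1)/2 = 20·21/2 = 210
Σ LCP = 0 + 1 + 1 + 2 + 0 + 1 + 1 + 0 + 1 + 1 + 0 + 1 + 1 + 0 + 2 + 1 + 1 + 0 + 1 + 1 = 16
distinct = 210 − 16 = 194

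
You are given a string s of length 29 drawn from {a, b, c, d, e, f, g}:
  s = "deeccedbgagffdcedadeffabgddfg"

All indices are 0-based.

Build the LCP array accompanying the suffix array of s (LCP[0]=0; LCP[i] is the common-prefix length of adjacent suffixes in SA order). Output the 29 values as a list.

[0, 1, 1, 0, 2, 0, 1, 3, 0, 1, 1, 1, 1, 2, 1, 0, 1, 2, 1, 1, 0, 1, 1, 2, 1, 0, 1, 1, 1]

rank | idx | suffix
   0 |  22 | abgddfg
   1 |  17 | adeffabgddfg
   2 |   9 | agffdcedadeffabgddfg
   3 |   7 | bgagffdcedadeffabgddfg
   4 |  23 | bgddfg
   5 |   3 | ccedbgagffdcedadeffabgddfg
   6 |  14 | cedadeffabgddfg
   7 |   4 | cedbgagffdcedadeffabgddfg
   8 |  16 | dadeffabgddfg
   9 |   6 | dbgagffdcedadeffabgddfg
  10 |  13 | dcedadeffabgddfg
  11 |  25 | ddfg
  12 |   0 | deeccedbgagffdcedadeffabgddfg
  13 |  18 | deffabgddfg
  14 |  26 | dfg
  15 |   2 | eccedbgagffdcedadeffabgddfg
  16 |  15 | edadeffabgddfg
  17 |   5 | edbgagffdcedadeffabgddfg
  18 |   1 | eeccedbgagffdcedadeffabgddfg
  19 |  19 | effabgddfg
  20 |  21 | fabgddfg
  21 |  12 | fdcedadeffabgddfg
  22 |  20 | ffabgddfg
  23 |  11 | ffdcedadeffabgddfg
  24 |  27 | fg
  25 |  28 | g
  26 |   8 | gagffdcedadeffabgddfg
  27 |  24 | gddfg
  28 |  10 | gffdcedadeffabgddfg

SA = [22, 17, 9, 7, 23, 3, 14, 4, 16, 6, 13, 25, 0, 18, 26, 2, 15, 5, 1, 19, 21, 12, 20, 11, 27, 28, 8, 24, 10]
i: (SA[i-1],SA[i]) lcp shared
  1: (22,17) 1 'a'
  2: (17,9) 1 'a'
  3: (9,7) 0 ''
  4: (7,23) 2 'bg'
  5: (23,3) 0 ''
  6: (3,14) 1 'c'
  7: (14,4) 3 'ced'
  8: (4,16) 0 ''
  9: (16,6) 1 'd'
  10: (6,13) 1 'd'
  11: (13,25) 1 'd'
  12: (25,0) 1 'd'
  13: (0,18) 2 'de'
  14: (18,26) 1 'd'
  15: (26,2) 0 ''
  16: (2,15) 1 'e'
  17: (15,5) 2 'ed'
  18: (5,1) 1 'e'
  19: (1,19) 1 'e'
  20: (19,21) 0 ''
  21: (21,12) 1 'f'
  22: (12,20) 1 'f'
  23: (20,11) 2 'ff'
  24: (11,27) 1 'f'
  25: (27,28) 0 ''
  26: (28,8) 1 'g'
  27: (8,24) 1 'g'
  28: (24,10) 1 'g'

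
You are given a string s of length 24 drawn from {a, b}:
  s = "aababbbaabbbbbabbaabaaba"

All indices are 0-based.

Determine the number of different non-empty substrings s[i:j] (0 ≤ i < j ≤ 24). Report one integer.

rank→(start, suffix):
  0 → (23, 'a')
  1 → (20, 'aaba')
  2 → (17, 'aabaaba')
  3 → (0, 'aababbbaabbbbbabbaabaaba')
  4 → (7, 'aabbbbbabbaabaaba')
  5 → (21, 'aba')
  6 → (18, 'abaaba')
  7 → (1, 'ababbbaabbbbbabbaabaaba')
  8 → (14, 'abbaabaaba')
  9 → (3, 'abbbaabbbbbabbaabaaba')
  10 → (8, 'abbbbbabbaabaaba')
  11 → (22, 'ba')
  12 → (19, 'baaba')
  13 → (16, 'baabaaba')
  14 → (6, 'baabbbbbabbaabaaba')
  15 → (13, 'babbaabaaba')
  16 → (2, 'babbbaabbbbbabbaabaaba')
  17 → (15, 'bbaabaaba')
  18 → (5, 'bbaabbbbbabbaabaaba')
  19 → (12, 'bbabbaabaaba')
  20 → (4, 'bbbaabbbbbabbaabaaba')
  21 → (11, 'bbbabbaabaaba')
  22 → (10, 'bbbbabbaabaaba')
  23 → (9, 'bbbbbabbaabaaba')

SA = [23, 20, 17, 0, 7, 21, 18, 1, 14, 3, 8, 22, 19, 16, 6, 13, 2, 15, 5, 12, 4, 11, 10, 9]
[i] adj suffixes → lcp
  [1] 23/20 → 1 ('a')
  [2] 20/17 → 4 ('aaba')
  [3] 17/0 → 4 ('aaba')
  [4] 0/7 → 3 ('aab')
  [5] 7/21 → 1 ('a')
  [6] 21/18 → 3 ('aba')
  [7] 18/1 → 3 ('aba')
  [8] 1/14 → 2 ('ab')
  [9] 14/3 → 3 ('abb')
  [10] 3/8 → 4 ('abbb')
  [11] 8/22 → 0 ('')
  [12] 22/19 → 2 ('ba')
  [13] 19/16 → 5 ('baaba')
  [14] 16/6 → 4 ('baab')
  [15] 6/13 → 2 ('ba')
  [16] 13/2 → 4 ('babb')
  [17] 2/15 → 1 ('b')
  [18] 15/5 → 5 ('bbaab')
  [19] 5/12 → 3 ('bba')
  [20] 12/4 → 2 ('bb')
  [21] 4/11 → 4 ('bbba')
  [22] 11/10 → 3 ('bbb')
  [23] 10/9 → 4 ('bbbb')

n(n+1)/2 = 24·25/2 = 300
Σ LCP = 0 + 1 + 4 + 4 + 3 + 1 + 3 + 3 + 2 + 3 + 4 + 0 + 2 + 5 + 4 + 2 + 4 + 1 + 5 + 3 + 2 + 4 + 3 + 4 = 67
distinct = 300 − 67 = 233

233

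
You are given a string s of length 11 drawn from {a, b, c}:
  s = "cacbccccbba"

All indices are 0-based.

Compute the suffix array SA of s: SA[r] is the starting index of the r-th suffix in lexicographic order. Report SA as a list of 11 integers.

rank→(start, suffix):
  0 → (10, 'a')
  1 → (1, 'acbccccbba')
  2 → (9, 'ba')
  3 → (8, 'bba')
  4 → (3, 'bccccbba')
  5 → (0, 'cacbccccbba')
  6 → (7, 'cbba')
  7 → (2, 'cbccccbba')
  8 → (6, 'ccbba')
  9 → (5, 'cccbba')
  10 → (4, 'ccccbba')

[10, 1, 9, 8, 3, 0, 7, 2, 6, 5, 4]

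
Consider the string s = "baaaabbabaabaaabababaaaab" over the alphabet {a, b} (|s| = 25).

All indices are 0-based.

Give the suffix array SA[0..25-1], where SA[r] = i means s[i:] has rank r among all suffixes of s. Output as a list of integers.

rank→(start, suffix):
  0 → (20, 'aaaab')
  1 → (1, 'aaaabbabaabaaabababaaaab')
  2 → (21, 'aaab')
  3 → (12, 'aaabababaaaab')
  4 → (2, 'aaabbabaabaaabababaaaab')
  5 → (22, 'aab')
  6 → (9, 'aabaaabababaaaab')
  7 → (13, 'aabababaaaab')
  8 → (3, 'aabbabaabaaabababaaaab')
  9 → (23, 'ab')
  10 → (18, 'abaaaab')
  11 → (10, 'abaaabababaaaab')
  12 → (7, 'abaabaaabababaaaab')
  13 → (16, 'ababaaaab')
  14 → (14, 'abababaaaab')
  15 → (4, 'abbabaabaaabababaaaab')
  16 → (24, 'b')
  17 → (19, 'baaaab')
  18 → (0, 'baaaabbabaabaaabababaaaab')
  19 → (11, 'baaabababaaaab')
  20 → (8, 'baabaaabababaaaab')
  21 → (17, 'babaaaab')
  22 → (6, 'babaabaaabababaaaab')
  23 → (15, 'bababaaaab')
  24 → (5, 'bbabaabaaabababaaaab')

[20, 1, 21, 12, 2, 22, 9, 13, 3, 23, 18, 10, 7, 16, 14, 4, 24, 19, 0, 11, 8, 17, 6, 15, 5]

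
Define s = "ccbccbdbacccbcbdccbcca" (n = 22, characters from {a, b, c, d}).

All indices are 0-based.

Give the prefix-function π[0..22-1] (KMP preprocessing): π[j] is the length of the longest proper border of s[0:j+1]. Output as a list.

[0, 1, 0, 1, 2, 3, 0, 0, 0, 1, 2, 2, 3, 4, 0, 0, 1, 2, 3, 4, 5, 0]

π[0] = 0
j=1 s[j]='c': π[1]=1 (border 'c')
j=2 s[j]='b': k: 1→0; π[2]=0 (border '')
j=3 s[j]='c': π[3]=1 (border 'c')
j=4 s[j]='c': π[4]=2 (border 'cc')
j=5 s[j]='b': π[5]=3 (border 'ccb')
j=6 s[j]='d': k: 3→0; π[6]=0 (border '')
j=7 s[j]='b': π[7]=0 (border '')
j=8 s[j]='a': π[8]=0 (border '')
j=9 s[j]='c': π[9]=1 (border 'c')
j=10 s[j]='c': π[10]=2 (border 'cc')
j=11 s[j]='c': k: 2→1; π[11]=2 (border 'cc')
j=12 s[j]='b': π[12]=3 (border 'ccb')
j=13 s[j]='c': π[13]=4 (border 'ccbc')
j=14 s[j]='b': k: 4→1→0; π[14]=0 (border '')
j=15 s[j]='d': π[15]=0 (border '')
j=16 s[j]='c': π[16]=1 (border 'c')
j=17 s[j]='c': π[17]=2 (border 'cc')
j=18 s[j]='b': π[18]=3 (border 'ccb')
j=19 s[j]='c': π[19]=4 (border 'ccbc')
j=20 s[j]='c': π[20]=5 (border 'ccbcc')
j=21 s[j]='a': k: 5→2→1→0; π[21]=0 (border '')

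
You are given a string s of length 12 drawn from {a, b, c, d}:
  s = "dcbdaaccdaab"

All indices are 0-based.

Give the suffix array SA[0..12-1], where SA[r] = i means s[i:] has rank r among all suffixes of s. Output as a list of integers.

[9, 4, 10, 5, 11, 2, 1, 6, 7, 8, 3, 0]

rank | idx | suffix
   0 |   9 | aab
   1 |   4 | aaccdaab
   2 |  10 | ab
   3 |   5 | accdaab
   4 |  11 | b
   5 |   2 | bdaaccdaab
   6 |   1 | cbdaaccdaab
   7 |   6 | ccdaab
   8 |   7 | cdaab
   9 |   8 | daab
  10 |   3 | daaccdaab
  11 |   0 | dcbdaaccdaab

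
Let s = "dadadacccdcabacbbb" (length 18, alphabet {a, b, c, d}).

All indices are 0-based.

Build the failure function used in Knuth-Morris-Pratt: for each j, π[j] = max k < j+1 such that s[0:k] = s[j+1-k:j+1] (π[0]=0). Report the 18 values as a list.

[0, 0, 1, 2, 3, 4, 0, 0, 0, 1, 0, 0, 0, 0, 0, 0, 0, 0]

π[0] = 0
j=1 s[j]='a': π[1]=0 (border '')
j=2 s[j]='d': π[2]=1 (border 'd')
j=3 s[j]='a': π[3]=2 (border 'da')
j=4 s[j]='d': π[4]=3 (border 'dad')
j=5 s[j]='a': π[5]=4 (border 'dada')
j=6 s[j]='c': k: 4→2→0; π[6]=0 (border '')
j=7 s[j]='c': π[7]=0 (border '')
j=8 s[j]='c': π[8]=0 (border '')
j=9 s[j]='d': π[9]=1 (border 'd')
j=10 s[j]='c': k: 1→0; π[10]=0 (border '')
j=11 s[j]='a': π[11]=0 (border '')
j=12 s[j]='b': π[12]=0 (border '')
j=13 s[j]='a': π[13]=0 (border '')
j=14 s[j]='c': π[14]=0 (border '')
j=15 s[j]='b': π[15]=0 (border '')
j=16 s[j]='b': π[16]=0 (border '')
j=17 s[j]='b': π[17]=0 (border '')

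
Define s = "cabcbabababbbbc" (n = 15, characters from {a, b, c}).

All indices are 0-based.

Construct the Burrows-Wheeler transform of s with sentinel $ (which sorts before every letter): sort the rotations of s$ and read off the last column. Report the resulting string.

cbbbccaaabbbab$b

rank  rotation          last
    0  $cabcbabababbbbc  c
    1  abababbbbc$cabcb  b
    2  ababbbbc$cabcbab  b
    3  abbbbc$cabcbabab  b
    4  abcbabababbbbc$c  c
    5  babababbbbc$cabc  c
    6  bababbbbc$cabcba  a
    7  babbbbc$cabcbaba  a
    8  bbbbc$cabcbababa  a
    9  bbbc$cabcbababab  b
   10  bbc$cabcbabababb  b
   11  bc$cabcbabababbb  b
   12  bcbabababbbbc$ca  a
   13  c$cabcbabababbbb  b
   14  cabcbabababbbbc$  $
   15  cbabababbbbc$cab  b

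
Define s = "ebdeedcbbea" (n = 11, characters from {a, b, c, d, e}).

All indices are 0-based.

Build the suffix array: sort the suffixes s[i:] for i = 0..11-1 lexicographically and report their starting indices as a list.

rank | idx | suffix
   0 |  10 | a
   1 |   7 | bbea
   2 |   1 | bdeedcbbea
   3 |   8 | bea
   4 |   6 | cbbea
   5 |   5 | dcbbea
   6 |   2 | deedcbbea
   7 |   9 | ea
   8 |   0 | ebdeedcbbea
   9 |   4 | edcbbea
  10 |   3 | eedcbbea

[10, 7, 1, 8, 6, 5, 2, 9, 0, 4, 3]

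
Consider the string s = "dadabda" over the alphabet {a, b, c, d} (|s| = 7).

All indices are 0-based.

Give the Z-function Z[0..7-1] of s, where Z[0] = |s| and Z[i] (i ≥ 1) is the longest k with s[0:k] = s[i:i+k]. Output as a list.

[7, 0, 2, 0, 0, 2, 0]

Z[0]=7
i=1: fresh scan; Z[1]=0
i=2: fresh scan; Z[2]=2 grow→box=[2,4)
i=3: min(r-i=1, Z[1]=0)=0; Z[3]=0
i=4: fresh scan; Z[4]=0
i=5: fresh scan; Z[5]=2 grow→box=[5,7)
i=6: min(r-i=1, Z[1]=0)=0; Z[6]=0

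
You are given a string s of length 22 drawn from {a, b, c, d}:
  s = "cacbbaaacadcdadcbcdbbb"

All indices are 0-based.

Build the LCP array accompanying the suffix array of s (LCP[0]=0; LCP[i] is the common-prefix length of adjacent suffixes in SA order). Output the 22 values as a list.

sorted suffixes:
  #0 SA[0]=5  'aaacadcdadcbcdbbb'
  #1 SA[1]=6  'aacadcdadcbcdbbb'
  #2 SA[2]=7  'acadcdadcbcdbbb'
  #3 SA[3]=1  'acbbaaacadcdadcbcdbbb'
  #4 SA[4]=13  'adcbcdbbb'
  #5 SA[5]=9  'adcdadcbcdbbb'
  #6 SA[6]=21  'b'
  #7 SA[7]=4  'baaacadcdadcbcdbbb'
  #8 SA[8]=20  'bb'
  #9 SA[9]=3  'bbaaacadcdadcbcdbbb'
  #10 SA[10]=19  'bbb'
  #11 SA[11]=16  'bcdbbb'
  #12 SA[12]=0  'cacbbaaacadcdadcbcdbbb'
  #13 SA[13]=8  'cadcdadcbcdbbb'
  #14 SA[14]=2  'cbbaaacadcdadcbcdbbb'
  #15 SA[15]=15  'cbcdbbb'
  #16 SA[16]=11  'cdadcbcdbbb'
  #17 SA[17]=17  'cdbbb'
  #18 SA[18]=12  'dadcbcdbbb'
  #19 SA[19]=18  'dbbb'
  #20 SA[20]=14  'dcbcdbbb'
  #21 SA[21]=10  'dcdadcbcdbbb'

SA = [5, 6, 7, 1, 13, 9, 21, 4, 20, 3, 19, 16, 0, 8, 2, 15, 11, 17, 12, 18, 14, 10]
[i] adj suffixes → lcp
  [1] 5/6 → 2 ('aa')
  [2] 6/7 → 1 ('a')
  [3] 7/1 → 2 ('ac')
  [4] 1/13 → 1 ('a')
  [5] 13/9 → 3 ('adc')
  [6] 9/21 → 0 ('')
  [7] 21/4 → 1 ('b')
  [8] 4/20 → 1 ('b')
  [9] 20/3 → 2 ('bb')
  [10] 3/19 → 2 ('bb')
  [11] 19/16 → 1 ('b')
  [12] 16/0 → 0 ('')
  [13] 0/8 → 2 ('ca')
  [14] 8/2 → 1 ('c')
  [15] 2/15 → 2 ('cb')
  [16] 15/11 → 1 ('c')
  [17] 11/17 → 2 ('cd')
  [18] 17/12 → 0 ('')
  [19] 12/18 → 1 ('d')
  [20] 18/14 → 1 ('d')
  [21] 14/10 → 2 ('dc')

[0, 2, 1, 2, 1, 3, 0, 1, 1, 2, 2, 1, 0, 2, 1, 2, 1, 2, 0, 1, 1, 2]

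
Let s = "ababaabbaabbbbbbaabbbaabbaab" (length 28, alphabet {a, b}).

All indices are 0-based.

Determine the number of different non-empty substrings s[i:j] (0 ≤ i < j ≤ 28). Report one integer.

rank | idx | suffix
   0 |  25 | aab
   1 |  21 | aabbaab
   2 |   4 | aabbaabbbbbbaabbbaabbaab
   3 |  16 | aabbbaabbaab
   4 |   8 | aabbbbbbaabbbaabbaab
   5 |  26 | ab
   6 |   2 | abaabbaabbbbbbaabbbaabbaab
   7 |   0 | ababaabbaabbbbbbaabbbaabbaab
   8 |  22 | abbaab
   9 |   5 | abbaabbbbbbaabbbaabbaab
  10 |  17 | abbbaabbaab
  11 |   9 | abbbbbbaabbbaabbaab
  12 |  27 | b
  13 |  24 | baab
  14 |  20 | baabbaab
  15 |   3 | baabbaabbbbbbaabbbaabbaab
  16 |  15 | baabbbaabbaab
  17 |   7 | baabbbbbbaabbbaabbaab
  18 |   1 | babaabbaabbbbbbaabbbaabbaab
  19 |  23 | bbaab
  20 |  19 | bbaabbaab
  21 |  14 | bbaabbbaabbaab
  22 |   6 | bbaabbbbbbaabbbaabbaab
  23 |  18 | bbbaabbaab
  24 |  13 | bbbaabbbaabbaab
  25 |  12 | bbbbaabbbaabbaab
  26 |  11 | bbbbbaabbbaabbaab
  27 |  10 | bbbbbbaabbbaabbaab

SA = [25, 21, 4, 16, 8, 26, 2, 0, 22, 5, 17, 9, 27, 24, 20, 3, 15, 7, 1, 23, 19, 14, 6, 18, 13, 12, 11, 10]
i: (SA[i-1],SA[i]) lcp shared
  1: (25,21) 3 'aab'
  2: (21,4) 7 'aabbaab'
  3: (4,16) 4 'aabb'
  4: (16,8) 5 'aabbb'
  5: (8,26) 1 'a'
  6: (26,2) 2 'ab'
  7: (2,0) 3 'aba'
  8: (0,22) 2 'ab'
  9: (22,5) 6 'abbaab'
  10: (5,17) 3 'abb'
  11: (17,9) 4 'abbb'
  12: (9,27) 0 ''
  13: (27,24) 1 'b'
  14: (24,20) 4 'baab'
  15: (20,3) 8 'baabbaab'
  16: (3,15) 5 'baabb'
  17: (15,7) 6 'baabbb'
  18: (7,1) 2 'ba'
  19: (1,23) 1 'b'
  20: (23,19) 5 'bbaab'
  21: (19,14) 6 'bbaabb'
  22: (14,6) 7 'bbaabbb'
  23: (6,18) 2 'bb'
  24: (18,13) 7 'bbbaabb'
  25: (13,12) 3 'bbb'
  26: (12,11) 4 'bbbb'
  27: (11,10) 5 'bbbbb'

n(n+1)/2 = 28·29/2 = 406
Σ LCP = 0 + 3 + 7 + 4 + 5 + 1 + 2 + 3 + 2 + 6 + 3 + 4 + 0 + 1 + 4 + 8 + 5 + 6 + 2 + 1 + 5 + 6 + 7 + 2 + 7 + 3 + 4 + 5 = 106
distinct = 406 − 106 = 300

300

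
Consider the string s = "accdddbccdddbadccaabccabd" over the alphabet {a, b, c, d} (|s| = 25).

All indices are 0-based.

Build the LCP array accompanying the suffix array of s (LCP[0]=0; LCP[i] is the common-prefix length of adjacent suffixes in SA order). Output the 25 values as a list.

[0, 1, 2, 1, 1, 0, 1, 3, 1, 0, 2, 1, 3, 2, 6, 1, 5, 0, 1, 2, 1, 1, 3, 2, 4]

rank | idx | suffix
   0 |  17 | aabccabd
   1 |  18 | abccabd
   2 |  22 | abd
   3 |   0 | accdddbccdddbadccaabccabd
   4 |  13 | adccaabccabd
   5 |  12 | badccaabccabd
   6 |  19 | bccabd
   7 |   6 | bccdddbadccaabccabd
   8 |  23 | bd
   9 |  16 | caabccabd
  10 |  21 | cabd
  11 |  15 | ccaabccabd
  12 |  20 | ccabd
  13 |   7 | ccdddbadccaabccabd
  14 |   1 | ccdddbccdddbadccaabccabd
  15 |   8 | cdddbadccaabccabd
  16 |   2 | cdddbccdddbadccaabccabd
  17 |  24 | d
  18 |  11 | dbadccaabccabd
  19 |   5 | dbccdddbadccaabccabd
  20 |  14 | dccaabccabd
  21 |  10 | ddbadccaabccabd
  22 |   4 | ddbccdddbadccaabccabd
  23 |   9 | dddbadccaabccabd
  24 |   3 | dddbccdddbadccaabccabd

SA = [17, 18, 22, 0, 13, 12, 19, 6, 23, 16, 21, 15, 20, 7, 1, 8, 2, 24, 11, 5, 14, 10, 4, 9, 3]
[i] adj suffixes → lcp
  [1] 17/18 → 1 ('a')
  [2] 18/22 → 2 ('ab')
  [3] 22/0 → 1 ('a')
  [4] 0/13 → 1 ('a')
  [5] 13/12 → 0 ('')
  [6] 12/19 → 1 ('b')
  [7] 19/6 → 3 ('bcc')
  [8] 6/23 → 1 ('b')
  [9] 23/16 → 0 ('')
  [10] 16/21 → 2 ('ca')
  [11] 21/15 → 1 ('c')
  [12] 15/20 → 3 ('cca')
  [13] 20/7 → 2 ('cc')
  [14] 7/1 → 6 ('ccdddb')
  [15] 1/8 → 1 ('c')
  [16] 8/2 → 5 ('cdddb')
  [17] 2/24 → 0 ('')
  [18] 24/11 → 1 ('d')
  [19] 11/5 → 2 ('db')
  [20] 5/14 → 1 ('d')
  [21] 14/10 → 1 ('d')
  [22] 10/4 → 3 ('ddb')
  [23] 4/9 → 2 ('dd')
  [24] 9/3 → 4 ('dddb')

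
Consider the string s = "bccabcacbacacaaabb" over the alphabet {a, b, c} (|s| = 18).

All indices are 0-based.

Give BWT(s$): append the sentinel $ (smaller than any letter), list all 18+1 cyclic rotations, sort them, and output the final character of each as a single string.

rank  rotation             last
    0  $bccabcacbacacaaabb  b
    1  aaabb$bccabcacbacac  c
    2  aabb$bccabcacbacaca  a
    3  abb$bccabcacbacacaa  a
    4  abcacbacacaaabb$bcc  c
    5  acaaabb$bccabcacbac  c
    6  acacaaabb$bccabcacb  b
    7  acbacacaaabb$bccabc  c
    8  b$bccabcacbacacaaab  b
    9  bacacaaabb$bccabcac  c
   10  bb$bccabcacbacacaaa  a
   11  bcacbacacaaabb$bcca  a
   12  bccabcacbacacaaabb$  $
   13  caaabb$bccabcacbaca  a
   14  cabcacbacacaaabb$bc  c
   15  cacaaabb$bccabcacba  a
   16  cacbacacaaabb$bccab  b
   17  cbacacaaabb$bccabca  a
   18  ccabcacbacacaaabb$b  b

bcaaccbcbcaa$acabab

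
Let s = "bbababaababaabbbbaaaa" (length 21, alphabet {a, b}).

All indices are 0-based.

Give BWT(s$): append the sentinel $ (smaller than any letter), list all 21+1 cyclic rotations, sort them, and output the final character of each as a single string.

rank  rotation                last
    0  $bbababaababaabbbbaaaa  a
    1  a$bbababaababaabbbbaaa  a
    2  aa$bbababaababaabbbbaa  a
    3  aaa$bbababaababaabbbba  a
    4  aaaa$bbababaababaabbbb  b
    5  aababaabbbbaaaa$bbabab  b
    6  aabbbbaaaa$bbababaabab  b
    7  abaababaabbbbaaaa$bbab  b
    8  abaabbbbaaaa$bbababaab  b
    9  ababaababaabbbbaaaa$bb  b
   10  ababaabbbbaaaa$bbababa  a
   11  abbbbaaaa$bbababaababa  a
   12  baaaa$bbababaababaabbb  b
   13  baababaabbbbaaaa$bbaba  a
   14  baabbbbaaaa$bbababaaba  a
   15  babaababaabbbbaaaa$bba  a
   16  babaabbbbaaaa$bbababaa  a
   17  bababaababaabbbbaaaa$b  b
   18  bbaaaa$bbababaababaabb  b
   19  bbababaababaabbbbaaaa$  $
   20  bbbaaaa$bbababaababaab  b
   21  bbbbaaaa$bbababaababaa  a

aaaabbbbbbaabaaaabb$ba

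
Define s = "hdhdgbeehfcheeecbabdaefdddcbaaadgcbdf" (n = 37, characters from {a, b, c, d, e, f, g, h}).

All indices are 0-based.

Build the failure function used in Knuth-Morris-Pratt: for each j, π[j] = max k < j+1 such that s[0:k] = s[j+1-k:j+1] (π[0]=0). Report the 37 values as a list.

π[0] = 0
j=1 s[j]='d': π[1]=0 (border '')
j=2 s[j]='h': π[2]=1 (border 'h')
j=3 s[j]='d': π[3]=2 (border 'hd')
j=4 s[j]='g': k: 2→0; π[4]=0 (border '')
j=5 s[j]='b': π[5]=0 (border '')
j=6 s[j]='e': π[6]=0 (border '')
j=7 s[j]='e': π[7]=0 (border '')
j=8 s[j]='h': π[8]=1 (border 'h')
j=9 s[j]='f': k: 1→0; π[9]=0 (border '')
j=10 s[j]='c': π[10]=0 (border '')
j=11 s[j]='h': π[11]=1 (border 'h')
j=12 s[j]='e': k: 1→0; π[12]=0 (border '')
j=13 s[j]='e': π[13]=0 (border '')
j=14 s[j]='e': π[14]=0 (border '')
j=15 s[j]='c': π[15]=0 (border '')
j=16 s[j]='b': π[16]=0 (border '')
j=17 s[j]='a': π[17]=0 (border '')
j=18 s[j]='b': π[18]=0 (border '')
j=19 s[j]='d': π[19]=0 (border '')
j=20 s[j]='a': π[20]=0 (border '')
j=21 s[j]='e': π[21]=0 (border '')
j=22 s[j]='f': π[22]=0 (border '')
j=23 s[j]='d': π[23]=0 (border '')
j=24 s[j]='d': π[24]=0 (border '')
j=25 s[j]='d': π[25]=0 (border '')
j=26 s[j]='c': π[26]=0 (border '')
j=27 s[j]='b': π[27]=0 (border '')
j=28 s[j]='a': π[28]=0 (border '')
j=29 s[j]='a': π[29]=0 (border '')
j=30 s[j]='a': π[30]=0 (border '')
j=31 s[j]='d': π[31]=0 (border '')
j=32 s[j]='g': π[32]=0 (border '')
j=33 s[j]='c': π[33]=0 (border '')
j=34 s[j]='b': π[34]=0 (border '')
j=35 s[j]='d': π[35]=0 (border '')
j=36 s[j]='f': π[36]=0 (border '')

[0, 0, 1, 2, 0, 0, 0, 0, 1, 0, 0, 1, 0, 0, 0, 0, 0, 0, 0, 0, 0, 0, 0, 0, 0, 0, 0, 0, 0, 0, 0, 0, 0, 0, 0, 0, 0]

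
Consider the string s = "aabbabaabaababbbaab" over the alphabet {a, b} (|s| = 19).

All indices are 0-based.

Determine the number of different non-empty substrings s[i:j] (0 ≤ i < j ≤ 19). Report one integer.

sorted suffixes:
  #0 SA[0]=16  'aab'
  #1 SA[1]=6  'aabaababbbaab'
  #2 SA[2]=9  'aababbbaab'
  #3 SA[3]=0  'aabbabaabaababbbaab'
  #4 SA[4]=17  'ab'
  #5 SA[5]=4  'abaabaababbbaab'
  #6 SA[6]=7  'abaababbbaab'
  #7 SA[7]=10  'ababbbaab'
  #8 SA[8]=1  'abbabaabaababbbaab'
  #9 SA[9]=12  'abbbaab'
  #10 SA[10]=18  'b'
  #11 SA[11]=15  'baab'
  #12 SA[12]=5  'baabaababbbaab'
  #13 SA[13]=8  'baababbbaab'
  #14 SA[14]=3  'babaabaababbbaab'
  #15 SA[15]=11  'babbbaab'
  #16 SA[16]=14  'bbaab'
  #17 SA[17]=2  'bbabaabaababbbaab'
  #18 SA[18]=13  'bbbaab'

SA = [16, 6, 9, 0, 17, 4, 7, 10, 1, 12, 18, 15, 5, 8, 3, 11, 14, 2, 13]
[i] adj suffixes → lcp
  [1] 16/6 → 3 ('aab')
  [2] 6/9 → 4 ('aaba')
  [3] 9/0 → 3 ('aab')
  [4] 0/17 → 1 ('a')
  [5] 17/4 → 2 ('ab')
  [6] 4/7 → 6 ('abaaba')
  [7] 7/10 → 3 ('aba')
  [8] 10/1 → 2 ('ab')
  [9] 1/12 → 3 ('abb')
  [10] 12/18 → 0 ('')
  [11] 18/15 → 1 ('b')
  [12] 15/5 → 4 ('baab')
  [13] 5/8 → 5 ('baaba')
  [14] 8/3 → 2 ('ba')
  [15] 3/11 → 3 ('bab')
  [16] 11/14 → 1 ('b')
  [17] 14/2 → 3 ('bba')
  [18] 2/13 → 2 ('bb')

n(n+1)/2 = 19·20/2 = 190
Σ LCP = 0 + 3 + 4 + 3 + 1 + 2 + 6 + 3 + 2 + 3 + 0 + 1 + 4 + 5 + 2 + 3 + 1 + 3 + 2 = 48
distinct = 190 − 48 = 142

142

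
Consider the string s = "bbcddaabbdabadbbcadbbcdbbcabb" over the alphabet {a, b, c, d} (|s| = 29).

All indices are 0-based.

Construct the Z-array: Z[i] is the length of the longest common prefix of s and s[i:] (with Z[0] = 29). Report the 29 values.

Z[0]=29
i=1: fresh scan; Z[1]=1 extend→box=[1,2)
i=2: fresh scan; Z[2]=0
i=3: fresh scan; Z[3]=0
i=4: fresh scan; Z[4]=0
i=5: fresh scan; Z[5]=0
i=6: fresh scan; Z[6]=0
i=7: fresh scan; Z[7]=2 extend→box=[7,9)
i=8: min(r-i=1, Z[1]=1)=1; Z[8]=1
i=9: fresh scan; Z[9]=0
i=10: fresh scan; Z[10]=0
i=11: fresh scan; Z[11]=1 extend→box=[11,12)
i=12: fresh scan; Z[12]=0
i=13: fresh scan; Z[13]=0
i=14: fresh scan; Z[14]=3 extend→box=[14,17)
i=15: min(r-i=2, Z[1]=1)=1; Z[15]=1
i=16: min(r-i=1, Z[2]=0)=0; Z[16]=0
i=17: fresh scan; Z[17]=0
i=18: fresh scan; Z[18]=0
i=19: fresh scan; Z[19]=4 extend→box=[19,23)
i=20: min(r-i=3, Z[1]=1)=1; Z[20]=1
i=21: min(r-i=2, Z[2]=0)=0; Z[21]=0
i=22: min(r-i=1, Z[3]=0)=0; Z[22]=0
i=23: fresh scan; Z[23]=3 extend→box=[23,26)
i=24: min(r-i=2, Z[1]=1)=1; Z[24]=1
i=25: min(r-i=1, Z[2]=0)=0; Z[25]=0
i=26: fresh scan; Z[26]=0
i=27: fresh scan; Z[27]=2 extend→box=[27,29)
i=28: min(r-i=1, Z[1]=1)=1; Z[28]=1

[29, 1, 0, 0, 0, 0, 0, 2, 1, 0, 0, 1, 0, 0, 3, 1, 0, 0, 0, 4, 1, 0, 0, 3, 1, 0, 0, 2, 1]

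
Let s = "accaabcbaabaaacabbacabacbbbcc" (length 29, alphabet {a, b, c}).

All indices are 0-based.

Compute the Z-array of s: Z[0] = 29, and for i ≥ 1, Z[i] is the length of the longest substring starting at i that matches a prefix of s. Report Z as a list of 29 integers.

Z[0]=29
i=1: i≥r, start 0; Z[1]=0
i=2: i≥r, start 0; Z[2]=0
i=3: i≥r, start 0; Z[3]=1 grow→box=[3,4)
i=4: i≥r, start 0; Z[4]=1 grow→box=[4,5)
i=5: i≥r, start 0; Z[5]=0
i=6: i≥r, start 0; Z[6]=0
i=7: i≥r, start 0; Z[7]=0
i=8: i≥r, start 0; Z[8]=1 grow→box=[8,9)
i=9: i≥r, start 0; Z[9]=1 grow→box=[9,10)
i=10: i≥r, start 0; Z[10]=0
i=11: i≥r, start 0; Z[11]=1 grow→box=[11,12)
i=12: i≥r, start 0; Z[12]=1 grow→box=[12,13)
i=13: i≥r, start 0; Z[13]=2 grow→box=[13,15)
i=14: min(r-i=1, Z[1]=0)=0; Z[14]=0
i=15: i≥r, start 0; Z[15]=1 grow→box=[15,16)
i=16: i≥r, start 0; Z[16]=0
i=17: i≥r, start 0; Z[17]=0
i=18: i≥r, start 0; Z[18]=2 grow→box=[18,20)
i=19: min(r-i=1, Z[1]=0)=0; Z[19]=0
i=20: i≥r, start 0; Z[20]=1 grow→box=[20,21)
i=21: i≥r, start 0; Z[21]=0
i=22: i≥r, start 0; Z[22]=2 grow→box=[22,24)
i=23: min(r-i=1, Z[1]=0)=0; Z[23]=0
i=24: i≥r, start 0; Z[24]=0
i=25: i≥r, start 0; Z[25]=0
i=26: i≥r, start 0; Z[26]=0
i=27: i≥r, start 0; Z[27]=0
i=28: i≥r, start 0; Z[28]=0

[29, 0, 0, 1, 1, 0, 0, 0, 1, 1, 0, 1, 1, 2, 0, 1, 0, 0, 2, 0, 1, 0, 2, 0, 0, 0, 0, 0, 0]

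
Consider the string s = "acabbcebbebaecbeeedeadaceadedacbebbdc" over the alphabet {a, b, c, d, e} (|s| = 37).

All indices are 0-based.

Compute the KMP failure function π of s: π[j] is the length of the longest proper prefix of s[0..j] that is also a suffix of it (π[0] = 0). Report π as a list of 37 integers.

[0, 0, 1, 0, 0, 0, 0, 0, 0, 0, 0, 1, 0, 0, 0, 0, 0, 0, 0, 0, 1, 0, 1, 2, 0, 1, 0, 0, 0, 1, 2, 0, 0, 0, 0, 0, 0]

π[0] = 0
j=1 s[j]='c': π[1]=0 (border '')
j=2 s[j]='a': π[2]=1 (border 'a')
j=3 s[j]='b': k: 1→0; π[3]=0 (border '')
j=4 s[j]='b': π[4]=0 (border '')
j=5 s[j]='c': π[5]=0 (border '')
j=6 s[j]='e': π[6]=0 (border '')
j=7 s[j]='b': π[7]=0 (border '')
j=8 s[j]='b': π[8]=0 (border '')
j=9 s[j]='e': π[9]=0 (border '')
j=10 s[j]='b': π[10]=0 (border '')
j=11 s[j]='a': π[11]=1 (border 'a')
j=12 s[j]='e': k: 1→0; π[12]=0 (border '')
j=13 s[j]='c': π[13]=0 (border '')
j=14 s[j]='b': π[14]=0 (border '')
j=15 s[j]='e': π[15]=0 (border '')
j=16 s[j]='e': π[16]=0 (border '')
j=17 s[j]='e': π[17]=0 (border '')
j=18 s[j]='d': π[18]=0 (border '')
j=19 s[j]='e': π[19]=0 (border '')
j=20 s[j]='a': π[20]=1 (border 'a')
j=21 s[j]='d': k: 1→0; π[21]=0 (border '')
j=22 s[j]='a': π[22]=1 (border 'a')
j=23 s[j]='c': π[23]=2 (border 'ac')
j=24 s[j]='e': k: 2→0; π[24]=0 (border '')
j=25 s[j]='a': π[25]=1 (border 'a')
j=26 s[j]='d': k: 1→0; π[26]=0 (border '')
j=27 s[j]='e': π[27]=0 (border '')
j=28 s[j]='d': π[28]=0 (border '')
j=29 s[j]='a': π[29]=1 (border 'a')
j=30 s[j]='c': π[30]=2 (border 'ac')
j=31 s[j]='b': k: 2→0; π[31]=0 (border '')
j=32 s[j]='e': π[32]=0 (border '')
j=33 s[j]='b': π[33]=0 (border '')
j=34 s[j]='b': π[34]=0 (border '')
j=35 s[j]='d': π[35]=0 (border '')
j=36 s[j]='c': π[36]=0 (border '')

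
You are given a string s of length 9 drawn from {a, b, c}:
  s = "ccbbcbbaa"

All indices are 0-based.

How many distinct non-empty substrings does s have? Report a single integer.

36

rank→(start, suffix):
  0 → (8, 'a')
  1 → (7, 'aa')
  2 → (6, 'baa')
  3 → (5, 'bbaa')
  4 → (2, 'bbcbbaa')
  5 → (3, 'bcbbaa')
  6 → (4, 'cbbaa')
  7 → (1, 'cbbcbbaa')
  8 → (0, 'ccbbcbbaa')

SA = [8, 7, 6, 5, 2, 3, 4, 1, 0]
rank  pair      lcp
   1  s[8:],s[7:]  1  'a'
   2  s[7:],s[6:]  0  ''
   3  s[6:],s[5:]  1  'b'
   4  s[5:],s[2:]  2  'bb'
   5  s[2:],s[3:]  1  'b'
   6  s[3:],s[4:]  0  ''
   7  s[4:],s[1:]  3  'cbb'
   8  s[1:],s[0:]  1  'c'

n(n+1)/2 = 9·10/2 = 45
Σ LCP = 0 + 1 + 0 + 1 + 2 + 1 + 0 + 3 + 1 = 9
distinct = 45 − 9 = 36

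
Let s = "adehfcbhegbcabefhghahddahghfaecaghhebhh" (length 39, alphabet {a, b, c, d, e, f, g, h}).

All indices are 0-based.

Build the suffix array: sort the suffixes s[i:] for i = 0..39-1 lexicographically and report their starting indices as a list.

[12, 0, 28, 31, 19, 23, 10, 13, 6, 36, 11, 30, 5, 22, 21, 1, 35, 29, 14, 8, 2, 27, 4, 15, 9, 17, 25, 32, 38, 18, 20, 34, 7, 26, 3, 16, 24, 37, 33]

rank | idx | suffix
   0 |  12 | abefhghahddahghfaecaghhebhh
   1 |   0 | adehfcbhegbcabefhghahddahghfaecaghhebhh
   2 |  28 | aecaghhebhh
   3 |  31 | aghhebhh
   4 |  19 | ahddahghfaecaghhebhh
   5 |  23 | ahghfaecaghhebhh
   6 |  10 | bcabefhghahddahghfaecaghhebhh
   7 |  13 | befhghahddahghfaecaghhebhh
   8 |   6 | bhegbcabefhghahddahghfaecaghhebhh
   9 |  36 | bhh
  10 |  11 | cabefhghahddahghfaecaghhebhh
  11 |  30 | caghhebhh
  12 |   5 | cbhegbcabefhghahddahghfaecaghhebhh
  13 |  22 | dahghfaecaghhebhh
  14 |  21 | ddahghfaecaghhebhh
  15 |   1 | dehfcbhegbcabefhghahddahghfaecaghhebhh
  16 |  35 | ebhh
  17 |  29 | ecaghhebhh
  18 |  14 | efhghahddahghfaecaghhebhh
  19 |   8 | egbcabefhghahddahghfaecaghhebhh
  20 |   2 | ehfcbhegbcabefhghahddahghfaecaghhebhh
  21 |  27 | faecaghhebhh
  22 |   4 | fcbhegbcabefhghahddahghfaecaghhebhh
  23 |  15 | fhghahddahghfaecaghhebhh
  24 |   9 | gbcabefhghahddahghfaecaghhebhh
  25 |  17 | ghahddahghfaecaghhebhh
  26 |  25 | ghfaecaghhebhh
  27 |  32 | ghhebhh
  28 |  38 | h
  29 |  18 | hahddahghfaecaghhebhh
  30 |  20 | hddahghfaecaghhebhh
  31 |  34 | hebhh
  32 |   7 | hegbcabefhghahddahghfaecaghhebhh
  33 |  26 | hfaecaghhebhh
  34 |   3 | hfcbhegbcabefhghahddahghfaecaghhebhh
  35 |  16 | hghahddahghfaecaghhebhh
  36 |  24 | hghfaecaghhebhh
  37 |  37 | hh
  38 |  33 | hhebhh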